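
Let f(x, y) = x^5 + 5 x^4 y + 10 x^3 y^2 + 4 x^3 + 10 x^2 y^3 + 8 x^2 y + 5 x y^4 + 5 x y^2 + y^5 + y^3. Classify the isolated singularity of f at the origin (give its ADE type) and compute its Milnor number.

Type D6, Milnor number mu = 6.

The Hessian of f at 0 has rank 0. Corank 2; j^3 = (x + y)*(2*x + y)^2 has shape L^2 M (L != M), so D-series; mu = 6 gives D_6.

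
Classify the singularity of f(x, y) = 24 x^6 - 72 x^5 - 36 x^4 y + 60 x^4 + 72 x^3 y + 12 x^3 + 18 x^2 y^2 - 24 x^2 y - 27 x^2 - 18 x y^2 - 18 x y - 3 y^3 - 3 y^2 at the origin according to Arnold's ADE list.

A2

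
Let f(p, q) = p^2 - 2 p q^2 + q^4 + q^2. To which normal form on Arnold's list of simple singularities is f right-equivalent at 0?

A_1

The Hessian of f at 0 is [[2, 0], [0, 2]] with rank 2, so corank 0. A Groebner basis of the Jacobian ideal J(f) in C{p,q} is {p, q}; counting standard monomials gives mu = 1. Corank 0: nondegenerate Morse point, so A_1.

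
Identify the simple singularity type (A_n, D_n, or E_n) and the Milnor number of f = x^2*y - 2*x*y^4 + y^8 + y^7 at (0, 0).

Type D_9, Milnor number mu = 9.

The Hessian of f at 0 has rank 0. Corank 2; j^3 = x^2*y has shape L^2 M (L != M), so D-series; mu = 9 gives D_9.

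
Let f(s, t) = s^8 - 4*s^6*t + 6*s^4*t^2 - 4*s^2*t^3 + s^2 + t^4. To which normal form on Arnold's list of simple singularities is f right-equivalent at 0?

A_3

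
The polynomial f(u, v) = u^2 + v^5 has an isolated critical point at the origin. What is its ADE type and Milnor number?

Type A_{4}, Milnor number mu = 4.

The Hessian of f at 0 is [[2, 0], [0, 0]] with rank 1, so corank 1. A Groebner basis of the Jacobian ideal J(f) in C{u,v} is {v^4, u}; counting standard monomials gives mu = 4. Corank 1: A-series; mu = 4 gives A_4.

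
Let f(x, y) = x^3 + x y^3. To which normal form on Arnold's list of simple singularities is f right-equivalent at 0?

E7

The Hessian of f at 0 has rank 0. Corank 2; j^3 = x^3 is a perfect cube, so E-series; the 4-jet and mu = 7 give E_7.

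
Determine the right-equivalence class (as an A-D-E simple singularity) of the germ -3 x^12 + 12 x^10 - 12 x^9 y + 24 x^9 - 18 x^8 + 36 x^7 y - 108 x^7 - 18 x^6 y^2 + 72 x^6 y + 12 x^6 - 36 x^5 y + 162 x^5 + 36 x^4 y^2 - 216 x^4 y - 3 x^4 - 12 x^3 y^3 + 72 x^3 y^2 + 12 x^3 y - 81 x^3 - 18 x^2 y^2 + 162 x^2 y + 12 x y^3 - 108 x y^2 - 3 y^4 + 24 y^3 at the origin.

E6

The Hessian of f at 0 has rank 0. Corank 2; j^3 = -3*(3*x - 2*y)^3 is a perfect cube, so E-series; the 4-jet and mu = 6 give E_6.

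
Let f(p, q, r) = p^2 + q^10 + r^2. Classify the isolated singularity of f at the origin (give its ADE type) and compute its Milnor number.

Type A_{9}, Milnor number mu = 9.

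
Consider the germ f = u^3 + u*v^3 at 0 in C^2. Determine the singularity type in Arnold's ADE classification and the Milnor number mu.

The Hessian of f at 0 is [[0, 0], [0, 0]] with rank 0, so corank 2. A Groebner basis of the Jacobian ideal J(f) in C{u,v} is {u^3, u*v^2, 3*u^2 + v^3}; counting standard monomials gives mu = 7. Corank 2; j^3 = u^3 is a perfect cube, so E-series; the 4-jet and mu = 7 give E_7.

Type E_7, Milnor number mu = 7.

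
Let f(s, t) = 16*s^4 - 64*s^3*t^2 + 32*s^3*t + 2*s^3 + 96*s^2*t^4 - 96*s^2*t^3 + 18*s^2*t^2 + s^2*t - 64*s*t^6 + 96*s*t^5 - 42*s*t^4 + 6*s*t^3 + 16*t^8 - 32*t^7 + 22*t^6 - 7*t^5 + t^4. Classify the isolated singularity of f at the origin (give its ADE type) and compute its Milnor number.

Type D_{5}, Milnor number mu = 5.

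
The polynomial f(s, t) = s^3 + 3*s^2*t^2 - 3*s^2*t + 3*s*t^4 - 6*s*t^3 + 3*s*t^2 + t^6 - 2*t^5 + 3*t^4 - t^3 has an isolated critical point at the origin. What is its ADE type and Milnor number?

The Hessian of f at 0 has rank 0. Corank 2; j^3 = (s - t)^3 is a perfect cube, so E-series; the 5-jet and mu = 8 give E_8.

Type E8, Milnor number mu = 8.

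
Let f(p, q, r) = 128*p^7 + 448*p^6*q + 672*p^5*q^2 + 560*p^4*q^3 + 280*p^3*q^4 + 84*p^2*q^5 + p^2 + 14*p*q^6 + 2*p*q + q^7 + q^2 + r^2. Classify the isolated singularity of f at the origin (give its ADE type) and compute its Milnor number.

Type A_6, Milnor number mu = 6.

The Hessian of f at 0 has rank 2. Corank 1: A-series; mu = 6 gives A_6.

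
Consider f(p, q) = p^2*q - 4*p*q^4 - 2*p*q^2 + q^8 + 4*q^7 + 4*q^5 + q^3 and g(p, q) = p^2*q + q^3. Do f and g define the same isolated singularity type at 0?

No.

The Hessian of f at 0 has rank 0. Corank 2; j^3 = q*(p - q)^2 has shape L^2 M (L != M), so D-series; mu = 9 gives D_9. The Hessian of g at 0 has rank 0. Corank 2; j^3 = q*(p^2 + q^2) splits into three distinct lines over C (the quadratic factor has nonzero discriminant), so D_4. f is D_9 but g is D_4, hence not right-equivalent.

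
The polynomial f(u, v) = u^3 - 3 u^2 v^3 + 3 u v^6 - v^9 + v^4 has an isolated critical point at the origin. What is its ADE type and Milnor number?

The Hessian of f at 0 is [[0, 0], [0, 0]] with rank 0, so corank 2. A Groebner basis of the Jacobian ideal J(f) in C{u,v} is {v^3, u^2}; counting standard monomials gives mu = 6. Corank 2; j^3 = u^3 is a perfect cube, so E-series; the 4-jet and mu = 6 give E_6.

Type E_6, Milnor number mu = 6.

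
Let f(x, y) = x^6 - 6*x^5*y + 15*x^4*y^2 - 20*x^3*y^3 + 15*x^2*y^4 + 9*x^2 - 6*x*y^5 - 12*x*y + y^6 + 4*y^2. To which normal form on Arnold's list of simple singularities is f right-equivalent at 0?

A_5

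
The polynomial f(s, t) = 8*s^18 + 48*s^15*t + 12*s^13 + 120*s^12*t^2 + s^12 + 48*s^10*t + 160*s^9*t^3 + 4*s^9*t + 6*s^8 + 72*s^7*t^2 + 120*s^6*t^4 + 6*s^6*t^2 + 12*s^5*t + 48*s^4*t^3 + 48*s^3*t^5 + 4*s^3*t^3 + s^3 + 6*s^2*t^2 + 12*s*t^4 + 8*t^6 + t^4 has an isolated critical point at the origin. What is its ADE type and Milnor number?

Type E6, Milnor number mu = 6.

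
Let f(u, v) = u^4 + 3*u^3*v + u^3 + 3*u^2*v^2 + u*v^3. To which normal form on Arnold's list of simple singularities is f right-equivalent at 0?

The Hessian of f at 0 is [[0, 0], [0, 0]] with rank 0, so corank 2. A Groebner basis of the Jacobian ideal J(f) in C{u,v} is {3*u^2 + v^4 + v^3, u^3, u^2*v - u^2 - v^3/3, 2*u^2 + u*v^2 + 2*v^3/3}; counting standard monomials gives mu = 7. Corank 2; j^3 = u^3 is a perfect cube, so E-series; the 4-jet and mu = 7 give E_7.

E7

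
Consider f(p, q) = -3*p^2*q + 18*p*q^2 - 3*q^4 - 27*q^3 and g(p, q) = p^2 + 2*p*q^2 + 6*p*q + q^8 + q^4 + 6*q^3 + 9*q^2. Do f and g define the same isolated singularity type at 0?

No.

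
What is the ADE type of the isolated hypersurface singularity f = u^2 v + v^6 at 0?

The Hessian of f at 0 has rank 0. Corank 2; j^3 = u^2*v has shape L^2 M (L != M), so D-series; mu = 7 gives D_7.

D_{7}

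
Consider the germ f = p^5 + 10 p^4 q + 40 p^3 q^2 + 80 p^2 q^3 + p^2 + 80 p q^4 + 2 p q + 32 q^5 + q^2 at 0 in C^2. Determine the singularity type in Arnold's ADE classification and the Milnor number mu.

Type A_4, Milnor number mu = 4.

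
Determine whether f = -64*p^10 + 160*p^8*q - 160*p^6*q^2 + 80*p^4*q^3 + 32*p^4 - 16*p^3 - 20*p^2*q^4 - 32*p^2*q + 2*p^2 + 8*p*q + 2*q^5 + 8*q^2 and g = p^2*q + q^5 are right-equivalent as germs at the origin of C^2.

No.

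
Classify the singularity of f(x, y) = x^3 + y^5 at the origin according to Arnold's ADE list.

E_{8}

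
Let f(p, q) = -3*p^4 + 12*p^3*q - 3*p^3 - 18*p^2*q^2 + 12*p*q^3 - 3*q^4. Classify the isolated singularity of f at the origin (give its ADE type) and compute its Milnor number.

Type E_{6}, Milnor number mu = 6.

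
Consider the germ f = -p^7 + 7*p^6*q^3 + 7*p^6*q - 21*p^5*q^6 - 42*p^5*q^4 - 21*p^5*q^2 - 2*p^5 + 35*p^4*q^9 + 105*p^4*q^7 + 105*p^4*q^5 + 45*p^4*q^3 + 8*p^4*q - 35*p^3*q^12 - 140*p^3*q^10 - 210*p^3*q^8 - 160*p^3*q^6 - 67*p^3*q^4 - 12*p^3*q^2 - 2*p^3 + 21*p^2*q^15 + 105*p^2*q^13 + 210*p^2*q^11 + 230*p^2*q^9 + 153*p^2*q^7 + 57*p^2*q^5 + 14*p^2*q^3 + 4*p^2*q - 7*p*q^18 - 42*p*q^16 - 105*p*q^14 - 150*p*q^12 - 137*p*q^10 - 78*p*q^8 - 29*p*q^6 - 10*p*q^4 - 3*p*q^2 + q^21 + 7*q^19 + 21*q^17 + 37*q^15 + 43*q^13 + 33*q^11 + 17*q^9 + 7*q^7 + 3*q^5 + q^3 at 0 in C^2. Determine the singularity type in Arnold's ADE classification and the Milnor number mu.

Type D4, Milnor number mu = 4.

The Hessian of f at 0 has rank 0. Corank 2; j^3 = -(p - q)*(2*p^2 - 2*p*q + q^2) splits into three distinct lines over C (the quadratic factor has nonzero discriminant), so D_4.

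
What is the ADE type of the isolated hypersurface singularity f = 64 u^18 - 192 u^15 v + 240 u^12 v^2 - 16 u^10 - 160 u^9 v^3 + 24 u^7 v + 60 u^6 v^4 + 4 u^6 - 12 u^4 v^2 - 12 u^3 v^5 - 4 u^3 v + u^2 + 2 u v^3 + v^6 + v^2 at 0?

A_{1}

The Hessian of f at 0 is [[2, 0], [0, 2]] with rank 2, so corank 0. A Groebner basis of the Jacobian ideal J(f) in C{u,v} is {u, v}; counting standard monomials gives mu = 1. Corank 0: nondegenerate Morse point, so A_1.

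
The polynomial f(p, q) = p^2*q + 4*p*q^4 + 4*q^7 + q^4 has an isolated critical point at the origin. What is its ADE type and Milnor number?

Type D_5, Milnor number mu = 5.

The Hessian of f at 0 is [[0, 0], [0, 0]] with rank 0, so corank 2. A Groebner basis of the Jacobian ideal J(f) in C{p,q} is {p^3, p^2/4 + q^3, p*q}; counting standard monomials gives mu = 5. Corank 2; j^3 = p^2*q has shape L^2 M (L != M), so D-series; mu = 5 gives D_5.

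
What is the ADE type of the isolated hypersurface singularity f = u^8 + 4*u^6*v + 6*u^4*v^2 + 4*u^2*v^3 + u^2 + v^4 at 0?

The Hessian of f at 0 is [[2, 0], [0, 0]] with rank 1, so corank 1. A Groebner basis of the Jacobian ideal J(f) in C{u,v} is {v^3, u}; counting standard monomials gives mu = 3. Corank 1: A-series; mu = 3 gives A_3.

A_3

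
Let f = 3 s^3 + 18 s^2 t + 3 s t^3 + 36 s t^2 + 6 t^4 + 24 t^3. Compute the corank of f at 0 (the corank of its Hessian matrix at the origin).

2

Hessian at 0 has rank 0.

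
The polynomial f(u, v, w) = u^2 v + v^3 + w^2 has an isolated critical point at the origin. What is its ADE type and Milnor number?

Type D_4, Milnor number mu = 4.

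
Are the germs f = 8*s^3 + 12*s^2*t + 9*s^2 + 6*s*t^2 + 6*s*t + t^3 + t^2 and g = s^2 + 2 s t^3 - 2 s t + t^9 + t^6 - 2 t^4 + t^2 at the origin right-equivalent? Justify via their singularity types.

No.

The Hessian of f at 0 is [[18, 6], [6, 2]] with rank 1, so corank 1. A Groebner basis of the Jacobian ideal J(f) in C{s,t} is {t^2, s + t/3}; counting standard monomials gives mu = 2. Corank 1: A-series; mu = 2 gives A_2. The Hessian of g at 0 is [[2, -2], [-2, 2]] with rank 1, so corank 1. A Groebner basis of the Jacobian ideal J(g) in C{s,t} is {s^2*t^2 + 2*s^2 - 3*s*t + t^2, s^3 - 3*s^2*t + 3*s*t^2 + s - t, s + t^3 - t}; counting standard monomials gives mu = 8. Corank 1: A-series; mu = 8 gives A_8. f is A_2 but g is A_8, hence not right-equivalent.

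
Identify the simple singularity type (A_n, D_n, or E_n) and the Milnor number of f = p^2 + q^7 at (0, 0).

Type A_{6}, Milnor number mu = 6.

The Hessian of f at 0 is [[2, 0], [0, 0]] with rank 1, so corank 1. A Groebner basis of the Jacobian ideal J(f) in C{p,q} is {q^6, p}; counting standard monomials gives mu = 6. Corank 1: A-series; mu = 6 gives A_6.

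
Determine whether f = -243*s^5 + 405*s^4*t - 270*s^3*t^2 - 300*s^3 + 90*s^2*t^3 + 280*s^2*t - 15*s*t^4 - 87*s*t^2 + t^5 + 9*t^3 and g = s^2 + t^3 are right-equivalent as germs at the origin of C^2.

The Hessian of f at 0 is [[0, 0], [0, 0]] with rank 0, so corank 2. A Groebner basis of the Jacobian ideal J(f) in C{s,t} is {20000*s*t/3 + t^4 - 2000*t^2, s*t^2 - 3*t^3/10, s^2 - 19*s*t/30 + t^2/10}; counting standard monomials gives mu = 6. Corank 2; j^3 = -(3*s - t)*(10*s - 3*t)^2 has shape L^2 M (L != M), so D-series; mu = 6 gives D_6. The Hessian of g at 0 is [[2, 0], [0, 0]] with rank 1, so corank 1. A Groebner basis of the Jacobian ideal J(g) in C{s,t} is {t^2, s}; counting standard monomials gives mu = 2. Corank 1: A-series; mu = 2 gives A_2. f is D_6 but g is A_2, hence not right-equivalent.

No.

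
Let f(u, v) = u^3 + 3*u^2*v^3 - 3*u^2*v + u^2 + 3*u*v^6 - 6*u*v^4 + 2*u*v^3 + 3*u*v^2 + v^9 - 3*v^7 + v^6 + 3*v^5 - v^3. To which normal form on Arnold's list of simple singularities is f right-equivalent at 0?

A_{2}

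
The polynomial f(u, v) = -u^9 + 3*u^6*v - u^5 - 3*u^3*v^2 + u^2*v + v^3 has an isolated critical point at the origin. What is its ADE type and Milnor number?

The Hessian of f at 0 is [[0, 0], [0, 0]] with rank 0, so corank 2. A Groebner basis of the Jacobian ideal J(f) in C{u,v} is {v^3, u^2 + 3*v^2, u*v}; counting standard monomials gives mu = 4. Corank 2; j^3 = v*(u^2 + v^2) splits into three distinct lines over C (the quadratic factor has nonzero discriminant), so D_4.

Type D4, Milnor number mu = 4.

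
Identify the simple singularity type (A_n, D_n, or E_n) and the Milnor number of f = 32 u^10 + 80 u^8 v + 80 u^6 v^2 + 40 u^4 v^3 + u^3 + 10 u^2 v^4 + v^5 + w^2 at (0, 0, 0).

Type E8, Milnor number mu = 8.

The Hessian of f at 0 is [[0, 0, 0], [0, 0, 0], [0, 0, 2]] with rank 1, so corank 2. A Groebner basis of the Jacobian ideal J(f) in C{u,v,w} is {v^4, u^2, w}; counting standard monomials gives mu = 8. Corank 2; j^3 = u^3 is a perfect cube, so E-series; the 5-jet and mu = 8 give E_8.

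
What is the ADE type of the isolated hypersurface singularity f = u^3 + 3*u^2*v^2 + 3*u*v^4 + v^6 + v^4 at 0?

E6

The Hessian of f at 0 is [[0, 0], [0, 0]] with rank 0, so corank 2. A Groebner basis of the Jacobian ideal J(f) in C{u,v} is {u^3, u^2*v, u^2/2 + u*v^2, v^3}; counting standard monomials gives mu = 6. Corank 2; j^3 = u^3 is a perfect cube, so E-series; the 4-jet and mu = 6 give E_6.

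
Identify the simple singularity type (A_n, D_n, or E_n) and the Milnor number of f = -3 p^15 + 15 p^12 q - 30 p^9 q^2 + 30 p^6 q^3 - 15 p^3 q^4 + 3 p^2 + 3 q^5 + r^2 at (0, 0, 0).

Type A4, Milnor number mu = 4.

The Hessian of f at 0 has rank 2. Corank 1: A-series; mu = 4 gives A_4.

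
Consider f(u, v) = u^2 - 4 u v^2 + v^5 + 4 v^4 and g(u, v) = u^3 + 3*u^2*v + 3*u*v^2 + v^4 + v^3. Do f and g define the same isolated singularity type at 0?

No.

The Hessian of f at 0 is [[2, 0], [0, 0]] with rank 1, so corank 1. A Groebner basis of the Jacobian ideal J(f) in C{u,v} is {u^2, -u/2 + v^2}; counting standard monomials gives mu = 4. Corank 1: A-series; mu = 4 gives A_4. The Hessian of g at 0 is [[0, 0], [0, 0]] with rank 0, so corank 2. A Groebner basis of the Jacobian ideal J(g) in C{u,v} is {v^3, u^2 + 2*u*v + v^2}; counting standard monomials gives mu = 6. Corank 2; j^3 = (u + v)^3 is a perfect cube, so E-series; the 4-jet and mu = 6 give E_6. f is A_4 but g is E_6, hence not right-equivalent.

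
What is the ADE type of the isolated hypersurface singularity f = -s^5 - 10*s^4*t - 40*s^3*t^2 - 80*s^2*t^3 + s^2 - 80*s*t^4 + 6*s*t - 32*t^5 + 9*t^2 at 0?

A4

The Hessian of f at 0 is [[2, 6], [6, 18]] with rank 1, so corank 1. A Groebner basis of the Jacobian ideal J(f) in C{s,t} is {t^4, s + 3*t}; counting standard monomials gives mu = 4. Corank 1: A-series; mu = 4 gives A_4.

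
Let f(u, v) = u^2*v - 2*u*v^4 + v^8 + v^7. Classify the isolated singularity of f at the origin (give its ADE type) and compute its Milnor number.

The Hessian of f at 0 has rank 0. Corank 2; j^3 = u^2*v has shape L^2 M (L != M), so D-series; mu = 9 gives D_9.

Type D9, Milnor number mu = 9.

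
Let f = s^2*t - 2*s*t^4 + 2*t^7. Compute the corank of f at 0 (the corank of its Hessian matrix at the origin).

Hessian at 0 has rank 0.

2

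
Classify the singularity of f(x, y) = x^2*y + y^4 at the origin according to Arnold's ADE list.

The Hessian of f at 0 is [[0, 0], [0, 0]] with rank 0, so corank 2. A Groebner basis of the Jacobian ideal J(f) in C{x,y} is {x^3, x^2/4 + y^3, x*y}; counting standard monomials gives mu = 5. Corank 2; j^3 = x^2*y has shape L^2 M (L != M), so D-series; mu = 5 gives D_5.

D_5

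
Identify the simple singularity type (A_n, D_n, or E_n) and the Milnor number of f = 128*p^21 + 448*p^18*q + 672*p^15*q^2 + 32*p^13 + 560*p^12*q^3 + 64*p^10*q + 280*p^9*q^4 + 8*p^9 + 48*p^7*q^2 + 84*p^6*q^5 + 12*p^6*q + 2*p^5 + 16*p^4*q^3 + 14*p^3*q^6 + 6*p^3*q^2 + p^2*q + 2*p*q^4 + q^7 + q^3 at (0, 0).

Type D_4, Milnor number mu = 4.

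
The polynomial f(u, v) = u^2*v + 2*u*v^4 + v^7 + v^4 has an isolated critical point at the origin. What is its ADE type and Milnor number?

Type D_5, Milnor number mu = 5.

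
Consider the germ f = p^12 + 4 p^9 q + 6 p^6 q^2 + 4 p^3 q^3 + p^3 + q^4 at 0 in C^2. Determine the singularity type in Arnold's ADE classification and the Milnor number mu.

The Hessian of f at 0 has rank 0. Corank 2; j^3 = p^3 is a perfect cube, so E-series; the 4-jet and mu = 6 give E_6.

Type E6, Milnor number mu = 6.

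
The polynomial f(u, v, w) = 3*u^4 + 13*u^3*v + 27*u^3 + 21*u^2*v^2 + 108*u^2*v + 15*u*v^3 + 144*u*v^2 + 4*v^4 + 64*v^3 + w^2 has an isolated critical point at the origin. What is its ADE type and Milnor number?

Type E_{7}, Milnor number mu = 7.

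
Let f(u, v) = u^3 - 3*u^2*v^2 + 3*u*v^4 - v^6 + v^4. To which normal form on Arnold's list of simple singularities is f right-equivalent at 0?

E6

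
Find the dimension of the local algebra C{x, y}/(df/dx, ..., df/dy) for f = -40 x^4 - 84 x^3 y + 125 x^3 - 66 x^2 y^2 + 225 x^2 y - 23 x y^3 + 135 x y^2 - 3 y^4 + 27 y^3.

7

The Hessian of f at 0 has rank 0. Corank 2; j^3 = (5*x + 3*y)^3 is a perfect cube, so E-series; the 4-jet and mu = 7 give E_7.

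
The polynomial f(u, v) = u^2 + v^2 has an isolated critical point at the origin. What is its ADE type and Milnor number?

Type A_{1}, Milnor number mu = 1.

The Hessian of f at 0 is [[2, 0], [0, 2]] with rank 2, so corank 0. A Groebner basis of the Jacobian ideal J(f) in C{u,v} is {u, v}; counting standard monomials gives mu = 1. Corank 0: nondegenerate Morse point, so A_1.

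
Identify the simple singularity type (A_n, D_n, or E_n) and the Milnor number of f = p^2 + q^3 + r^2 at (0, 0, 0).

Type A_{2}, Milnor number mu = 2.

The Hessian of f at 0 is [[2, 0, 0], [0, 0, 0], [0, 0, 2]] with rank 2, so corank 1. A Groebner basis of the Jacobian ideal J(f) in C{p,q,r} is {q^2, p, r}; counting standard monomials gives mu = 2. Corank 1: A-series; mu = 2 gives A_2.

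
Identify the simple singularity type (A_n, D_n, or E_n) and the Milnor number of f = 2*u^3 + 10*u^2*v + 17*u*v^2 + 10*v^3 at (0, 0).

The Hessian of f at 0 has rank 0. Corank 2; j^3 = (u + 2*v)*(2*u^2 + 6*u*v + 5*v^2) splits into three distinct lines over C (the quadratic factor has nonzero discriminant), so D_4.

Type D4, Milnor number mu = 4.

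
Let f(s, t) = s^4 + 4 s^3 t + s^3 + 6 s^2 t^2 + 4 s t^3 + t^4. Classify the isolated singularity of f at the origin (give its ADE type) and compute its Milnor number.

The Hessian of f at 0 is [[0, 0], [0, 0]] with rank 0, so corank 2. A Groebner basis of the Jacobian ideal J(f) in C{s,t} is {t^4, s*t^2 + t^3/3, s^2}; counting standard monomials gives mu = 6. Corank 2; j^3 = s^3 is a perfect cube, so E-series; the 4-jet and mu = 6 give E_6.

Type E_6, Milnor number mu = 6.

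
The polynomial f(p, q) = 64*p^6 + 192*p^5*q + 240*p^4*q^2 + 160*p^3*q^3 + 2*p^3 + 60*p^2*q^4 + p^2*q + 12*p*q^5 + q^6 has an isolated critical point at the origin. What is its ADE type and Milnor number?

Type D_7, Milnor number mu = 7.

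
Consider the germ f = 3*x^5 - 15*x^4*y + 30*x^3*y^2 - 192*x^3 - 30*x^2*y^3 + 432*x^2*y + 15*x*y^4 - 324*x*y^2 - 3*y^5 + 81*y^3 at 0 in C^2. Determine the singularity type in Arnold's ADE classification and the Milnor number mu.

Type E8, Milnor number mu = 8.

The Hessian of f at 0 is [[0, 0], [0, 0]] with rank 0, so corank 2. A Groebner basis of the Jacobian ideal J(f) in C{x,y} is {y^5, x*y^3 - 13*y^4/16, x^2 - 3*x*y/2 + 9*y^2/16}; counting standard monomials gives mu = 8. Corank 2; j^3 = -3*(4*x - 3*y)^3 is a perfect cube, so E-series; the 5-jet and mu = 8 give E_8.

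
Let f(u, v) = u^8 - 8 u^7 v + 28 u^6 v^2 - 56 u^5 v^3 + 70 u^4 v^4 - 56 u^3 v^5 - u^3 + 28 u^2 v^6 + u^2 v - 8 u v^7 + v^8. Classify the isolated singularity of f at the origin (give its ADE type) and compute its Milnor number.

The Hessian of f at 0 has rank 0. Corank 2; j^3 = -u^2*(u - v) has shape L^2 M (L != M), so D-series; mu = 9 gives D_9.

Type D_9, Milnor number mu = 9.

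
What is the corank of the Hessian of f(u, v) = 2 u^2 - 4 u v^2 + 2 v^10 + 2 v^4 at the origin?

1

The Hessian at 0 is [[4, 0], [0, 0]] of rank 1; hence corank 1.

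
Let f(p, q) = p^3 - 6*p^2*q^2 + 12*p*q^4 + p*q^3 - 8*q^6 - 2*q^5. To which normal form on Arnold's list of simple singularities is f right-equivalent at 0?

E_{7}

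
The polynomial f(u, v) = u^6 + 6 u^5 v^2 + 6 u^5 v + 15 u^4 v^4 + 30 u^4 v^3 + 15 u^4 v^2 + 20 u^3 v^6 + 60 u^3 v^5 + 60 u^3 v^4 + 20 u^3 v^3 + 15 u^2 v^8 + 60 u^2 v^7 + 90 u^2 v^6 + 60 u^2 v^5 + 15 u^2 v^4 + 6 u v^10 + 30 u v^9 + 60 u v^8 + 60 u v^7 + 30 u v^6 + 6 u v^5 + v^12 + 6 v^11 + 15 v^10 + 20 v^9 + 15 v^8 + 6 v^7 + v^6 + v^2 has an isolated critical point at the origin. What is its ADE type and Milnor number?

Type A5, Milnor number mu = 5.

The Hessian of f at 0 has rank 1. Corank 1: A-series; mu = 5 gives A_5.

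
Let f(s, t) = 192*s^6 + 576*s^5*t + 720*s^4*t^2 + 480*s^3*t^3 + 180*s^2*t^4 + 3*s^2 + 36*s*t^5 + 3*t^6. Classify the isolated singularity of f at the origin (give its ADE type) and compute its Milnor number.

Type A_{5}, Milnor number mu = 5.

The Hessian of f at 0 has rank 1. Corank 1: A-series; mu = 5 gives A_5.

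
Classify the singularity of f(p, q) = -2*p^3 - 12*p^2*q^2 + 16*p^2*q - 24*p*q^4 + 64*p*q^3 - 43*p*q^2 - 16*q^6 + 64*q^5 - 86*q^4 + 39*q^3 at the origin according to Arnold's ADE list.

D_{4}

The Hessian of f at 0 is [[0, 0], [0, 0]] with rank 0, so corank 2. A Groebner basis of the Jacobian ideal J(f) in C{p,q} is {q^3, p^2 - 23*q^2/2, p*q - 7*q^2/2}; counting standard monomials gives mu = 4. Corank 2; j^3 = -(p - 3*q)*(2*p^2 - 10*p*q + 13*q^2) splits into three distinct lines over C (the quadratic factor has nonzero discriminant), so D_4.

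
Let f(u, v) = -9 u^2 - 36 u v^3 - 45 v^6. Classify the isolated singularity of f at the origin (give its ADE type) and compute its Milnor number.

The Hessian of f at 0 is [[-18, 0], [0, 0]] with rank 1, so corank 1. A Groebner basis of the Jacobian ideal J(f) in C{u,v} is {u*v^2, u/2 + v^3, u^2}; counting standard monomials gives mu = 5. Corank 1: A-series; mu = 5 gives A_5.

Type A_{5}, Milnor number mu = 5.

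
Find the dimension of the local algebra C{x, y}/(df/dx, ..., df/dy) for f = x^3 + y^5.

8

The Hessian of f at 0 has rank 0. Corank 2; j^3 = x^3 is a perfect cube, so E-series; the 5-jet and mu = 8 give E_8.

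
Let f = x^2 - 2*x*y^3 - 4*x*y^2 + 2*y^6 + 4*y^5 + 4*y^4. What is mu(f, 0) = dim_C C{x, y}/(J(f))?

5

The Hessian of f at 0 has rank 1. Corank 1: A-series; mu = 5 gives A_5.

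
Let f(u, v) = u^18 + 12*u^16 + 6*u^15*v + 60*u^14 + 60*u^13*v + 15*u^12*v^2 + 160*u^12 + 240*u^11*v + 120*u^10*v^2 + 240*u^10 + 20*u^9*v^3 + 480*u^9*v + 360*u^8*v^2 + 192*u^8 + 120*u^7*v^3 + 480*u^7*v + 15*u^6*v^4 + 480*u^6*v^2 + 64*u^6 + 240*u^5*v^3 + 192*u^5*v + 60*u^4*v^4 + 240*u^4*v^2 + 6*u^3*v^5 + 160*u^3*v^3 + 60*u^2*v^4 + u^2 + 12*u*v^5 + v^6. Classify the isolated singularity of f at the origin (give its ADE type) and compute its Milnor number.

Type A_{5}, Milnor number mu = 5.

The Hessian of f at 0 is [[2, 0], [0, 0]] with rank 1, so corank 1. A Groebner basis of the Jacobian ideal J(f) in C{u,v} is {v^5, u}; counting standard monomials gives mu = 5. Corank 1: A-series; mu = 5 gives A_5.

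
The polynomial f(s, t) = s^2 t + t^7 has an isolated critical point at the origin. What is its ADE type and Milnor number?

Type D_8, Milnor number mu = 8.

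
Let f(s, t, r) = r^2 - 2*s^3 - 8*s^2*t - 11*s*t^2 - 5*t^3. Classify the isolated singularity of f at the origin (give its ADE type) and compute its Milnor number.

Type D_{4}, Milnor number mu = 4.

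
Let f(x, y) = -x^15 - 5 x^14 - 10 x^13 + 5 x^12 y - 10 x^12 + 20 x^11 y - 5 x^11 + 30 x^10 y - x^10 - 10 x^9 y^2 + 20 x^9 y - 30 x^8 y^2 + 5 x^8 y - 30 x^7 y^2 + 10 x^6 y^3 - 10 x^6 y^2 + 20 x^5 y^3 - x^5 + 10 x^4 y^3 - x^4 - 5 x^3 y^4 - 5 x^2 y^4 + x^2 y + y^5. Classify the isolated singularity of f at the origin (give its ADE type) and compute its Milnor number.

Type D_6, Milnor number mu = 6.

The Hessian of f at 0 is [[0, 0], [0, 0]] with rank 0, so corank 2. A Groebner basis of the Jacobian ideal J(f) in C{x,y} is {x^2/5 + y^4, x^3, x*y}; counting standard monomials gives mu = 6. Corank 2; j^3 = x^2*y has shape L^2 M (L != M), so D-series; mu = 6 gives D_6.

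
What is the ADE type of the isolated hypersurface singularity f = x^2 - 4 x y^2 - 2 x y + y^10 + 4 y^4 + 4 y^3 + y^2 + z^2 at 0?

The Hessian of f at 0 is [[2, -2, 0], [-2, 2, 0], [0, 0, 2]] with rank 2, so corank 1. A Groebner basis of the Jacobian ideal J(f) in C{x,y,z} is {x^5 - 5*x^4 + 15*x^3*y - 35*x^3/4 + 27*x^2*y/2 - 23*x^2/8 + 27*x*y/8 - x/4 + y/4, x^4*y - 2*x^4 + 5*x^3*y - 5*x^3/2 + 15*x^2*y/4 - 3*x^2/4 + 7*x*y/8 - x/16 + y/16, -x/2 + y^2 + y/2, z}; counting standard monomials gives mu = 9. Corank 1: A-series; mu = 9 gives A_9.

A_9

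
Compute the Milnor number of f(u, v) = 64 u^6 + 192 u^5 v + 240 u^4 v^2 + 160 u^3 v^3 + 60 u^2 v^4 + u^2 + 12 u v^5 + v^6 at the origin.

The Hessian of f at 0 has rank 1. Corank 1: A-series; mu = 5 gives A_5.

5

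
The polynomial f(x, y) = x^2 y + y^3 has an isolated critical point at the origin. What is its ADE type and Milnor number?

Type D_{4}, Milnor number mu = 4.

The Hessian of f at 0 has rank 0. Corank 2; j^3 = y*(x^2 + y^2) splits into three distinct lines over C (the quadratic factor has nonzero discriminant), so D_4.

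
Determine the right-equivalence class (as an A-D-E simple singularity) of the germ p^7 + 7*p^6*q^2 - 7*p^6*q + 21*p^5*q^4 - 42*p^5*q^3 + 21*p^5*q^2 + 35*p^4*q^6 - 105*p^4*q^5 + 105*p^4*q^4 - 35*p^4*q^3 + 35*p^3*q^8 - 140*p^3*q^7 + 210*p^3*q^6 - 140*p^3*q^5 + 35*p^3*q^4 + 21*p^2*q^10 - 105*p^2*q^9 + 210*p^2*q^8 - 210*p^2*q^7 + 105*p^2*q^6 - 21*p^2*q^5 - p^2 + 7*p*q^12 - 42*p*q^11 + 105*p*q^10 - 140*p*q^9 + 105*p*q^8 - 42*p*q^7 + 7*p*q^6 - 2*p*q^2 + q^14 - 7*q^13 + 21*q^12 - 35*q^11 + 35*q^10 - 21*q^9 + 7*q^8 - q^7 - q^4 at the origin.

The Hessian of f at 0 is [[-2, 0], [0, 0]] with rank 1, so corank 1. A Groebner basis of the Jacobian ideal J(f) in C{p,q} is {p^3, p + q^2}; counting standard monomials gives mu = 6. Corank 1: A-series; mu = 6 gives A_6.

A6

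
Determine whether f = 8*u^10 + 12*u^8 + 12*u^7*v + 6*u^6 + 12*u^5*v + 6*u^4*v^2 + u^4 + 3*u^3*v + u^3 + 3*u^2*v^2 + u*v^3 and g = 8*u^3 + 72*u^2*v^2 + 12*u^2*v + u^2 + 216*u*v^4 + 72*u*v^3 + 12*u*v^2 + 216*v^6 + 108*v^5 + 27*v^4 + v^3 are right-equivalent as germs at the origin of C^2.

No.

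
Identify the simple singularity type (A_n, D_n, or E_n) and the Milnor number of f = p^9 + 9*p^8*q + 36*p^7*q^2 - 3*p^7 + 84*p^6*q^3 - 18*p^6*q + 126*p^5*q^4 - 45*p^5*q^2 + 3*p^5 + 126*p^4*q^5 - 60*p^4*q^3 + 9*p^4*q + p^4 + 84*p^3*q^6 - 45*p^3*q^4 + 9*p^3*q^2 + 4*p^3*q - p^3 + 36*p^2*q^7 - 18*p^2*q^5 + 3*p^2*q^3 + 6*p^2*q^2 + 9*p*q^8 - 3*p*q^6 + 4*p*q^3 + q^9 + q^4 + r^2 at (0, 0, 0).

The Hessian of f at 0 has rank 1. Corank 2; j^3 = -p^3 is a perfect cube, so E-series; the 4-jet and mu = 6 give E_6.

Type E_{6}, Milnor number mu = 6.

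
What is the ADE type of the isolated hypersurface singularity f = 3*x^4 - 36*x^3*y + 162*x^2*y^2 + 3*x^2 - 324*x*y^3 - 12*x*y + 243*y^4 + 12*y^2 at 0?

A_3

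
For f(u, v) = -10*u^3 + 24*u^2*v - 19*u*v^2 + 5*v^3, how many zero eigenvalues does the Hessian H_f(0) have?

Hessian at 0 has rank 0.

2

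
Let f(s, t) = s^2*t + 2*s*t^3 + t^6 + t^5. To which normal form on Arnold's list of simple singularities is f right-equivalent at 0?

D7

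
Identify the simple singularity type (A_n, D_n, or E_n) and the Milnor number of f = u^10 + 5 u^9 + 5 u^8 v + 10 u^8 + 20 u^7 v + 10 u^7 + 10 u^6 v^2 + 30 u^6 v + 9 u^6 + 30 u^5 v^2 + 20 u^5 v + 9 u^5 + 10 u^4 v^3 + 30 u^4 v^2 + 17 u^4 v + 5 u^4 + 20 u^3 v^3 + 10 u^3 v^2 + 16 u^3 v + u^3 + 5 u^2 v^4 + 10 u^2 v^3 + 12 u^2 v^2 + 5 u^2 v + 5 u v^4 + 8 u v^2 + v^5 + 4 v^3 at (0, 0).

Type D_6, Milnor number mu = 6.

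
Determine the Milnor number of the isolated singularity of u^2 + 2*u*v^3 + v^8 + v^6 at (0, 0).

7

The Hessian of f at 0 is [[2, 0], [0, 0]] with rank 1, so corank 1. A Groebner basis of the Jacobian ideal J(f) in C{u,v} is {u^3, u^2*v, u + v^3}; counting standard monomials gives mu = 7. Corank 1: A-series; mu = 7 gives A_7.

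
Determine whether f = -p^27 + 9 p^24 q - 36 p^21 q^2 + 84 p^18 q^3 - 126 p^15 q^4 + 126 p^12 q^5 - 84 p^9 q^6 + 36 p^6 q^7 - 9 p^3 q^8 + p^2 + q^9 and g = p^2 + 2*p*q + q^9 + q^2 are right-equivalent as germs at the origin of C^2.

Yes.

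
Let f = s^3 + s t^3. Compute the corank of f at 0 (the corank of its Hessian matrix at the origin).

2

The Hessian at 0 is [[0, 0], [0, 0]] of rank 0; hence corank 2.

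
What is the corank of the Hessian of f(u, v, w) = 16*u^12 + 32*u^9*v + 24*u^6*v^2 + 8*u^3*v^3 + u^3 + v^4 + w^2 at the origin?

Hessian at 0 has rank 1.

2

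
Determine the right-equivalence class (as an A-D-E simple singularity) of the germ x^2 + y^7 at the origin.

A6

The Hessian of f at 0 is [[2, 0], [0, 0]] with rank 1, so corank 1. A Groebner basis of the Jacobian ideal J(f) in C{x,y} is {y^6, x}; counting standard monomials gives mu = 6. Corank 1: A-series; mu = 6 gives A_6.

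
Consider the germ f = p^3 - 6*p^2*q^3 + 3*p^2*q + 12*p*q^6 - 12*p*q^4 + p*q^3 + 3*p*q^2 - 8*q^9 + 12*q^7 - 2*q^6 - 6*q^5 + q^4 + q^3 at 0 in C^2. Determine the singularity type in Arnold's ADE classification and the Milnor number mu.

Type E_{7}, Milnor number mu = 7.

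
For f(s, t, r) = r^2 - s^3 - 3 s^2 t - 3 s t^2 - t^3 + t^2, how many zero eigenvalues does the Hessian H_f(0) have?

1

The Hessian at 0 is [[0, 0, 0], [0, 2, 0], [0, 0, 2]] of rank 2; hence corank 1.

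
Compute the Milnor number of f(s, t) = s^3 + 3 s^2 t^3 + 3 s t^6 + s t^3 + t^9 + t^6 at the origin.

7

The Hessian of f at 0 has rank 0. Corank 2; j^3 = s^3 is a perfect cube, so E-series; the 4-jet and mu = 7 give E_7.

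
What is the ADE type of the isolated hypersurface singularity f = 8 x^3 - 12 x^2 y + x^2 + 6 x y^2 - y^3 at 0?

The Hessian of f at 0 has rank 1. Corank 1: A-series; mu = 2 gives A_2.

A_{2}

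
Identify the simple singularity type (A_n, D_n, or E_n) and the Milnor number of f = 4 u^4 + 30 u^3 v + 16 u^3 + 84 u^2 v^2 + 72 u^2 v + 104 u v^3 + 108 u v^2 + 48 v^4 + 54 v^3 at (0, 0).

The Hessian of f at 0 has rank 0. Corank 2; j^3 = 2*(2*u + 3*v)^3 is a perfect cube, so E-series; the 4-jet and mu = 7 give E_7.

Type E_7, Milnor number mu = 7.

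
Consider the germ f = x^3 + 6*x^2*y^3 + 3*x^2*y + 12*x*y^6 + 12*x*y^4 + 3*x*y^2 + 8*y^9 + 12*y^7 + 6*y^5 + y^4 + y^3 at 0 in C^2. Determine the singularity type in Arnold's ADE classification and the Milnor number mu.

Type E6, Milnor number mu = 6.

The Hessian of f at 0 is [[0, 0], [0, 0]] with rank 0, so corank 2. A Groebner basis of the Jacobian ideal J(f) in C{x,y} is {y^3, x^2 + 2*x*y + y^2}; counting standard monomials gives mu = 6. Corank 2; j^3 = (x + y)^3 is a perfect cube, so E-series; the 4-jet and mu = 6 give E_6.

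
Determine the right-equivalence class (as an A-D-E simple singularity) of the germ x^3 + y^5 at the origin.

E8

The Hessian of f at 0 has rank 0. Corank 2; j^3 = x^3 is a perfect cube, so E-series; the 5-jet and mu = 8 give E_8.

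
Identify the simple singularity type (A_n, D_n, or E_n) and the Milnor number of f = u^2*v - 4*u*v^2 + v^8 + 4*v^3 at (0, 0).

Type D9, Milnor number mu = 9.

The Hessian of f at 0 has rank 0. Corank 2; j^3 = v*(u - 2*v)^2 has shape L^2 M (L != M), so D-series; mu = 9 gives D_9.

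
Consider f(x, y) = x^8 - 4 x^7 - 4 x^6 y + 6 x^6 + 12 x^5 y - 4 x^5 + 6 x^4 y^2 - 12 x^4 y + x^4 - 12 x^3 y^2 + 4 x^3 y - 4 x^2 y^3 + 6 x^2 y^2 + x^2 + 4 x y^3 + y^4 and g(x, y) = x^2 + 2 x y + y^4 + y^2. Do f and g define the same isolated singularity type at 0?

Yes.

The Hessian of f at 0 has rank 1. Corank 1: A-series; mu = 3 gives A_3. The Hessian of g at 0 has rank 1. Corank 1: A-series; mu = 3 gives A_3. Both have type A_3, hence right-equivalent.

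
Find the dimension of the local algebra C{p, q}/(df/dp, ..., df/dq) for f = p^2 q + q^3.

The Hessian of f at 0 has rank 0. Corank 2; j^3 = q*(p^2 + q^2) splits into three distinct lines over C (the quadratic factor has nonzero discriminant), so D_4.

4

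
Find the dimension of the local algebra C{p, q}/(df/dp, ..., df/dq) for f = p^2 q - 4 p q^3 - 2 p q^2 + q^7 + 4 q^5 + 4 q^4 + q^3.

8

The Hessian of f at 0 has rank 0. Corank 2; j^3 = q*(p - q)^2 has shape L^2 M (L != M), so D-series; mu = 8 gives D_8.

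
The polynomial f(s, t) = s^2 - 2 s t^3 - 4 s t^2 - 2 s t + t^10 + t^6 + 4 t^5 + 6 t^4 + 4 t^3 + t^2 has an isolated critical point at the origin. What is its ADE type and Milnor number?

Type A_9, Milnor number mu = 9.

The Hessian of f at 0 is [[2, -2], [-2, 2]] with rank 1, so corank 1. A Groebner basis of the Jacobian ideal J(f) in C{s,t} is {s^4 - 35*s^3/3 + 119*s^2*t - 812*s^2/3 + 1607*s*t^2/3 + 437*s*t/3 + 445*s/3 - 515*t^2/3 - 445*t/3, s^3*t - 5*s^3/2 + 35*s^2*t/2 - 35*s^2 + 133*s*t^2/2 + 21*s*t + 33*s/2 - 19*t^2 - 33*t/2, -s^3/6 + s^2*t^2 - 3*s^2*t/2 + 10*s^2/3 - 35*s*t^2/6 - 7*s*t/3 - 7*s/6 + 4*t^2/3 + 7*t/6, -s + t^3 + 2*t^2 + t}; counting standard monomials gives mu = 9. Corank 1: A-series; mu = 9 gives A_9.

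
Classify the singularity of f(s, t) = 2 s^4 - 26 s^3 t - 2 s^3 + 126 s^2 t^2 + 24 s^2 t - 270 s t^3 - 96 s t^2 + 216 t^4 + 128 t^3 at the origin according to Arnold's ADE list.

E7

The Hessian of f at 0 has rank 0. Corank 2; j^3 = -2*(s - 4*t)^3 is a perfect cube, so E-series; the 4-jet and mu = 7 give E_7.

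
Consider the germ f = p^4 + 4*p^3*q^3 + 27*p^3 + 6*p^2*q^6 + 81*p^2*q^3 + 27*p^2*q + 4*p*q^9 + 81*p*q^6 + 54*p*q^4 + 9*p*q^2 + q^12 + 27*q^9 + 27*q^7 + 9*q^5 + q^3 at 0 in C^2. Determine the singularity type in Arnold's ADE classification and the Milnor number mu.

Type E_6, Milnor number mu = 6.

The Hessian of f at 0 has rank 0. Corank 2; j^3 = (3*p + q)^3 is a perfect cube, so E-series; the 4-jet and mu = 6 give E_6.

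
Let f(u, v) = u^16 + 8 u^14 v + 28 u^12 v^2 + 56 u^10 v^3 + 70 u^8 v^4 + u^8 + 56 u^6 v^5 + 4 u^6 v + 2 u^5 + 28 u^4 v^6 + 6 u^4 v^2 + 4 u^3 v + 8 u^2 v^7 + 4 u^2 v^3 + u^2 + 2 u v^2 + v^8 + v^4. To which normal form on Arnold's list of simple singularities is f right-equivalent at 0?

The Hessian of f at 0 is [[2, 0], [0, 0]] with rank 1, so corank 1. A Groebner basis of the Jacobian ideal J(f) in C{u,v} is {-u^2 + v^4, u^3 - u*v/2 - v^3/2, u^2*v + u/2 + v^2/2, u^2 + u*v^2}; counting standard monomials gives mu = 7. Corank 1: A-series; mu = 7 gives A_7.

A7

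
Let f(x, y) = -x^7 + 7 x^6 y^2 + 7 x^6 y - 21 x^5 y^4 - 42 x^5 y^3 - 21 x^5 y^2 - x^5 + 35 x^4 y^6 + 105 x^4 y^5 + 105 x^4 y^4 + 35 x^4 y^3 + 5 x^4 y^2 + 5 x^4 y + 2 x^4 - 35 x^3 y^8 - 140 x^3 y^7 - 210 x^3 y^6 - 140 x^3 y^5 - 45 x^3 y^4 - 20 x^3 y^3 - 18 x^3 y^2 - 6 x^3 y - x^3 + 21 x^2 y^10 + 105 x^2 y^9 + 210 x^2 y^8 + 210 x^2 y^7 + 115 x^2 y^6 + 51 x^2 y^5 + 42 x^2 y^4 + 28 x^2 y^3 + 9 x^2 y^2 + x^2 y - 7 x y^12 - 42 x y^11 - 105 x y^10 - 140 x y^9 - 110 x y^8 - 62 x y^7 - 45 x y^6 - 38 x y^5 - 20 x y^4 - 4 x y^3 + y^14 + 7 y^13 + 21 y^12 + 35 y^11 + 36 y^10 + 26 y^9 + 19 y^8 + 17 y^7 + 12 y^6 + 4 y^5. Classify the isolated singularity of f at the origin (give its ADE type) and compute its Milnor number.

Type D_{8}, Milnor number mu = 8.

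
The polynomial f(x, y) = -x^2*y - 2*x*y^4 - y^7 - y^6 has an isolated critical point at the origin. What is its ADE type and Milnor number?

Type D_7, Milnor number mu = 7.

The Hessian of f at 0 has rank 0. Corank 2; j^3 = -x^2*y has shape L^2 M (L != M), so D-series; mu = 7 gives D_7.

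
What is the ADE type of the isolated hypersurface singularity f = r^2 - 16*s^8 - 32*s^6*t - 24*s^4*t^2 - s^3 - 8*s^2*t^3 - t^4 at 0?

The Hessian of f at 0 has rank 1. Corank 2; j^3 = -s^3 is a perfect cube, so E-series; the 4-jet and mu = 6 give E_6.

E6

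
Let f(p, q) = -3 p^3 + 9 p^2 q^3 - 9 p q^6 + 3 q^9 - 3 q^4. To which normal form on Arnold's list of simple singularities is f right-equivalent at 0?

E6

The Hessian of f at 0 has rank 0. Corank 2; j^3 = -3*p^3 is a perfect cube, so E-series; the 4-jet and mu = 6 give E_6.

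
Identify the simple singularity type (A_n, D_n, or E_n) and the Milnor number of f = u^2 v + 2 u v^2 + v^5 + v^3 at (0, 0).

Type D_6, Milnor number mu = 6.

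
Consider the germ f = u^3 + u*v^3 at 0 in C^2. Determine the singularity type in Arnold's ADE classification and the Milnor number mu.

The Hessian of f at 0 has rank 0. Corank 2; j^3 = u^3 is a perfect cube, so E-series; the 4-jet and mu = 7 give E_7.

Type E7, Milnor number mu = 7.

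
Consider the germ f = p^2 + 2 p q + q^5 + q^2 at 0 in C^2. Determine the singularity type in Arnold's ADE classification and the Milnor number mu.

Type A_4, Milnor number mu = 4.

The Hessian of f at 0 has rank 1. Corank 1: A-series; mu = 4 gives A_4.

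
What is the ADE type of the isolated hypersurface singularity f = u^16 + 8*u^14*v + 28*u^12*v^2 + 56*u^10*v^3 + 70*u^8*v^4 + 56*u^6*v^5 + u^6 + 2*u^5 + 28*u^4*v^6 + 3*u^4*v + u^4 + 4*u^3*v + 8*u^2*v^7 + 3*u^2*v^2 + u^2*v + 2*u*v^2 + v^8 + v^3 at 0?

D9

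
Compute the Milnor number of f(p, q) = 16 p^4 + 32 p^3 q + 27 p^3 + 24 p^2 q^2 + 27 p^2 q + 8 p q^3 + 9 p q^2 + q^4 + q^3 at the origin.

6

The Hessian of f at 0 has rank 0. Corank 2; j^3 = (3*p + q)^3 is a perfect cube, so E-series; the 4-jet and mu = 6 give E_6.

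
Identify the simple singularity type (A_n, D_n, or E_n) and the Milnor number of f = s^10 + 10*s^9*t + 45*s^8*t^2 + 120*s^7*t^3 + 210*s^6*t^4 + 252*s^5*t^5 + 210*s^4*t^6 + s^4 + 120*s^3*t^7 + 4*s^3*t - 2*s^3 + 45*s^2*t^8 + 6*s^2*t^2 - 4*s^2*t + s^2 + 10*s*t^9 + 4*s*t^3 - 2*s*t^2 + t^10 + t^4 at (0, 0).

The Hessian of f at 0 has rank 1. Corank 1: A-series; mu = 9 gives A_9.

Type A9, Milnor number mu = 9.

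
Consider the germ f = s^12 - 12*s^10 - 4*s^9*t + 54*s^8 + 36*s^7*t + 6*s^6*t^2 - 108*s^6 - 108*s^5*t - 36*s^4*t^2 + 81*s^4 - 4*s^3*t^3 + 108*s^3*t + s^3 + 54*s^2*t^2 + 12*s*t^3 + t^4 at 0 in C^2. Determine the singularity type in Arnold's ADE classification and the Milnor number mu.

Type E6, Milnor number mu = 6.

The Hessian of f at 0 has rank 0. Corank 2; j^3 = s^3 is a perfect cube, so E-series; the 4-jet and mu = 6 give E_6.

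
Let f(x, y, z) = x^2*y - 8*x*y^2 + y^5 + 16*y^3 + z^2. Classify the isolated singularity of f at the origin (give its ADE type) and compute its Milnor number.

Type D_6, Milnor number mu = 6.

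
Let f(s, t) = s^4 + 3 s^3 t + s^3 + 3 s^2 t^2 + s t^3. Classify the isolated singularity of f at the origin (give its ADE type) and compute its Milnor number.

Type E7, Milnor number mu = 7.

The Hessian of f at 0 has rank 0. Corank 2; j^3 = s^3 is a perfect cube, so E-series; the 4-jet and mu = 7 give E_7.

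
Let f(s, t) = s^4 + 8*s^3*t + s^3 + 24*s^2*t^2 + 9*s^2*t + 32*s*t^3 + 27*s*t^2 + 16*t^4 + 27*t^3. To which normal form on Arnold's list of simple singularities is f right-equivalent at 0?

E_{6}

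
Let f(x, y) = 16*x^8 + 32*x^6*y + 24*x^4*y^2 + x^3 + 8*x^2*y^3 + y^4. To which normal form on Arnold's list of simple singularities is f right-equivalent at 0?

The Hessian of f at 0 has rank 0. Corank 2; j^3 = x^3 is a perfect cube, so E-series; the 4-jet and mu = 6 give E_6.

E6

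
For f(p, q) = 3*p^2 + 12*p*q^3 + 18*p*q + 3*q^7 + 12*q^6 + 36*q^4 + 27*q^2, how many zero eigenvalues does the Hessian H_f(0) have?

The Hessian at 0 is [[6, 18], [18, 54]] of rank 1; hence corank 1.

1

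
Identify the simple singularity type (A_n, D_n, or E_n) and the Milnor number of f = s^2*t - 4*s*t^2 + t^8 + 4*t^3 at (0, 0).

Type D_9, Milnor number mu = 9.

The Hessian of f at 0 has rank 0. Corank 2; j^3 = t*(s - 2*t)^2 has shape L^2 M (L != M), so D-series; mu = 9 gives D_9.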